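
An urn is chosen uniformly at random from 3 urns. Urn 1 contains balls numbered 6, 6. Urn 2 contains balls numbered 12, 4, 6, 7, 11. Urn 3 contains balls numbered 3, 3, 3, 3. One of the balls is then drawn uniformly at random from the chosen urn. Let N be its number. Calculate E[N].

E[N | urn 1] = (6+6)/2 = 6.
E[N | urn 2] = (12+4+6+7+11)/5 = 8.
E[N | urn 3] = (3+3+3+3)/4 = 3.
E[N] = (1/3)·(6) + (1/3)·(8) + (1/3)·(3) = 17/3.

17/3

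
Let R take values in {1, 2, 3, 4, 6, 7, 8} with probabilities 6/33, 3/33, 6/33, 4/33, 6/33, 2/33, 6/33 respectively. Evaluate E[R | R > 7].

P(R > 7) = 2/11.
Σ over the event: 8·2/11 = 16/11.
E[R | R > 7] = (16/11) / (2/11) = 8.

8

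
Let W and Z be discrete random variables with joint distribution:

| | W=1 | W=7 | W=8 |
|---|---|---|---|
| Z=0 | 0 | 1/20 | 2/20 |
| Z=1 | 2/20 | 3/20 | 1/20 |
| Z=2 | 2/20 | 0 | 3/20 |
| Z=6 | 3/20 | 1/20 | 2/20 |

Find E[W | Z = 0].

23/3

P(Z = 0) = 3/20.
Σ W·P over the event = 7·(1/20) + 8·(2/20) = 23/20.
E[W | Z = 0] = (23/20) / (3/20) = 23/3.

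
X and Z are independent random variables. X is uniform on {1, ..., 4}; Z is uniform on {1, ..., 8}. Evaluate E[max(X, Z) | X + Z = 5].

7/2

Outcomes with X + Z = 5: (1,4), (2,3), (3,2), (4,1), each with probability 1/32.
E[max(X, Z) | X + Z = 5] = (4 + 3 + 3 + 4) / 4 = 7/2.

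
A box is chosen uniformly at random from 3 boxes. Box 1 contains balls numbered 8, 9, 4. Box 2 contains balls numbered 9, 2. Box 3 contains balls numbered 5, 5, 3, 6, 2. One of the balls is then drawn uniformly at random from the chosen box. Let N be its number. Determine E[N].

E[N | box 1] = (8+9+4)/3 = 7.
E[N | box 2] = (9+2)/2 = 11/2.
E[N | box 3] = (5+5+3+6+2)/5 = 21/5.
By the law of total expectation,
E[N] = (1/3)·(7) + (1/3)·(11/2) + (1/3)·(21/5) = 167/30.

167/30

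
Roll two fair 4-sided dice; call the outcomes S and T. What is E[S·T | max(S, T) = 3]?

Outcomes with max(S, T) = 3: (1,3), (2,3), (3,1), (3,2), (3,3), each with probability 1/16.
E[S·T | max(S, T) = 3] = (3 + 6 + 3 + 6 + 9) / 5 = 27/5.

27/5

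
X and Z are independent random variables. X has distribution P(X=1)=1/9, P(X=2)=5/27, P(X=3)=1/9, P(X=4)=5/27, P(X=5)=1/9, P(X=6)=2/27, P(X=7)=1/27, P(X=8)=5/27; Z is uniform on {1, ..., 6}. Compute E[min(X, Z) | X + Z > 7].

P(X + Z > 7) = 14/27.
Summing min(X,Z)·P(x,y) over outcomes with X + Z > 7 gives 305/162.
E[min(X, Z) | X + Z > 7] = (305/162) / (14/27) = 305/84.

305/84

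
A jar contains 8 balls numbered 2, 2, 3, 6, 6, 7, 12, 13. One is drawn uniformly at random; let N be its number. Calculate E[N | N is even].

P(N is even) = 5/8.
Σ over the event: 2·1/4 + 6·1/4 + 12·1/8 = 7/2.
E[N | N is even] = (7/2) / (5/8) = 28/5.

28/5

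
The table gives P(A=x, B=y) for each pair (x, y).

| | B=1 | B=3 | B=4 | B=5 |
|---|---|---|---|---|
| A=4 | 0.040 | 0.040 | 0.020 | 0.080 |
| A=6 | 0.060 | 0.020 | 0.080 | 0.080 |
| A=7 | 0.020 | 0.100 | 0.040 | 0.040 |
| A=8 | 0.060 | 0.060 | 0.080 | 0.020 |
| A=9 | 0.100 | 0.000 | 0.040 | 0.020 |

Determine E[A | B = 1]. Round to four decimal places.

P(B = 1) = 0.280.
Σ A·P over the event = 4·(0.040) + 6·(0.060) + 7·(0.020) + 8·(0.060) + 9·(0.100) = 2.040.
E[A | B = 1] = (2.040) / (0.280) = 7.2857.

7.2857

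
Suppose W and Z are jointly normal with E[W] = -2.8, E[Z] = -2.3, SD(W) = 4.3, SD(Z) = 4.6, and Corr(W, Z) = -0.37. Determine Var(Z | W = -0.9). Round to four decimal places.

18.2632

The conditional variance in a bivariate normal is σ_Z²(1 − ρ²), independent of x.
Var(Z | W=-0.9) = (4.6)²·(1 − (-0.37)²) = 21.16·0.8631 = 18.2632.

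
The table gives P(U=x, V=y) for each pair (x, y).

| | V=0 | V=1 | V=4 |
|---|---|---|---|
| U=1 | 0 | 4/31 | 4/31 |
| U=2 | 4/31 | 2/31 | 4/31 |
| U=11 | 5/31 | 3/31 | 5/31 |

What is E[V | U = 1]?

5/2

P(U = 1) = 8/31.
Σ V·P over the event = 1·(4/31) + 4·(4/31) = 20/31.
E[V | U = 1] = (20/31) / (8/31) = 5/2.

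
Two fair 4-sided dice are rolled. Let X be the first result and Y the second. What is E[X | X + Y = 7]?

7/2

Outcomes with X + Y = 7: (3,4), (4,3), each with probability 1/16.
E[X | X + Y = 7] = (3 + 4) / 2 = 7/2.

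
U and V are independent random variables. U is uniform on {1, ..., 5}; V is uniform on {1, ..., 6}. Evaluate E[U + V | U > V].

6

Outcomes with U > V: (2,1), (3,1), (3,2), (4,1), (4,2), (4,3), (5,1), (5,2), (5,3), (5,4), each with probability 1/30.
E[U + V | U > V] = (3 + 4 + 5 + 5 + 6 + 7 + 6 + 7 + 8 + 9) / 10 = 6.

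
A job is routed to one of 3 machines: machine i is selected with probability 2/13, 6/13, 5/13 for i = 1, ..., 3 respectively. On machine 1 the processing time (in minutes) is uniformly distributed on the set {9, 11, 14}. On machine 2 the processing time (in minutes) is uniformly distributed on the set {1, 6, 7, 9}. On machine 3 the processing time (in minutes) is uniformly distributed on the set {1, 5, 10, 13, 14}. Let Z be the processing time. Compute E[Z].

601/78

E[Z | machine 1] = (9+11+14)/3 = 34/3.
E[Z | machine 2] = (1+6+7+9)/4 = 23/4.
E[Z | machine 3] = (1+5+10+13+14)/5 = 43/5.
E[Z] = (2/13)·(34/3) + (6/13)·(23/4) + (5/13)·(43/5) = 601/78.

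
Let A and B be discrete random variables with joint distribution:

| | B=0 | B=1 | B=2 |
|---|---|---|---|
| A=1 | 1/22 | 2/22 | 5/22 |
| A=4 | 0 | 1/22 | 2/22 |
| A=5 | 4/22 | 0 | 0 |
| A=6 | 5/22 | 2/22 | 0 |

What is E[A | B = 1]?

P(B = 1) = 5/22.
Σ A·P over the event = 1·(2/22) + 4·(1/22) + 6·(2/22) = 9/11.
E[A | B = 1] = (9/11) / (5/22) = 18/5.

18/5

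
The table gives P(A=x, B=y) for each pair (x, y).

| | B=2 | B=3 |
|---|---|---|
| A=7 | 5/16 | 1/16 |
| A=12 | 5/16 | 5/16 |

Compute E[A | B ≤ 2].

P(B ≤ 2) = 5/8.
Σ A·P over the event = 7·(5/16) + 12·(5/16) = 95/16.
E[A | B ≤ 2] = (95/16) / (5/8) = 19/2.

19/2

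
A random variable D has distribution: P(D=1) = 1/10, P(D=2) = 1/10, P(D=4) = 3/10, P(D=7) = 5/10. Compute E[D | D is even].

P(D is even) = 2/5.
Σ over the event: 2·1/10 + 4·3/10 = 7/5.
E[D | D is even] = (7/5) / (2/5) = 7/2.

7/2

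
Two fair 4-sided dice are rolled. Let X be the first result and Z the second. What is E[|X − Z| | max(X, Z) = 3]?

6/5

P(max(X, Z) = 3) = 5/16.
Summing |X−Z|·P(x,y) over outcomes with max(X, Z) = 3 gives 3/8.
E[|X − Z| | max(X, Z) = 3] = (3/8) / (5/16) = 6/5.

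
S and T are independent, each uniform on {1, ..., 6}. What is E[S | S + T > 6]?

P(S + T > 6) = 7/12.
Summing S·P(x,y) over outcomes with S + T > 6 gives 91/36.
E[S | S + T > 6] = (91/36) / (7/12) = 13/3.

13/3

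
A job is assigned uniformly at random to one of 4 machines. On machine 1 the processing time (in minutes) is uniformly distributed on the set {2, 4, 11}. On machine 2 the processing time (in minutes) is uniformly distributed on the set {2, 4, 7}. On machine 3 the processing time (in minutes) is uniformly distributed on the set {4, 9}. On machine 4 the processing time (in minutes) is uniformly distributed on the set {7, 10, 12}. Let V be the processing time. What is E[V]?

E[V | machine 1] = (2+4+11)/3 = 17/3.
E[V | machine 2] = (2+4+7)/3 = 13/3.
E[V | machine 3] = (4+9)/2 = 13/2.
E[V | machine 4] = (7+10+12)/3 = 29/3.
By the law of total expectation,
E[V] = (1/4)·(17/3) + (1/4)·(13/3) + (1/4)·(13/2) + (1/4)·(29/3) = 157/24.

157/24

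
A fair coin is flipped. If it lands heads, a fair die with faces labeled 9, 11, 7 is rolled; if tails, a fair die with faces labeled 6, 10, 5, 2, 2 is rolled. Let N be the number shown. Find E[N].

E[N | heads] = (9+11+7)/3 = 9.
E[N | tails] = (6+10+5+2+2)/5 = 5.
By the law of total expectation,
E[N] = (1/2)·(9) + (1/2)·(5) = 7.

7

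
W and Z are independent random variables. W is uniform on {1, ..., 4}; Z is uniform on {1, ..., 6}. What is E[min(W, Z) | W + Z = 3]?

1

Outcomes with W + Z = 3: (1,2), (2,1), each with probability 1/24.
E[min(W, Z) | W + Z = 3] = (1 + 1) / 2 = 1.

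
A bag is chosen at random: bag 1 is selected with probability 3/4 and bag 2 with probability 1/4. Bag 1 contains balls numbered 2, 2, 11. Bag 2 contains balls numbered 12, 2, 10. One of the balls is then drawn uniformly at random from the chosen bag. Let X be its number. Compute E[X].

E[X | bag 1] = (2+2+11)/3 = 5.
E[X | bag 2] = (12+2+10)/3 = 8.
By the law of total expectation,
E[X] = (3/4)·(5) + (1/4)·(8) = 23/4.

23/4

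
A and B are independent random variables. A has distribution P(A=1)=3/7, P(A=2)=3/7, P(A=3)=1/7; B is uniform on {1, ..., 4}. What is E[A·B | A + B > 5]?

9

P(A + B > 5) = 5/28.
Summing AB·P(x,y) over outcomes with A + B > 5 gives 45/28.
E[A·B | A + B > 5] = (45/28) / (5/28) = 9.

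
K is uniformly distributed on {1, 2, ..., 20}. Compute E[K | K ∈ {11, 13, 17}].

41/3

P(K ∈ {11, 13, 17}) = 3/20.
Σ over the event: 11·1/20 + 13·1/20 + 17·1/20 = 41/20.
E[K | K ∈ {11, 13, 17}] = (41/20) / (3/20) = 41/3.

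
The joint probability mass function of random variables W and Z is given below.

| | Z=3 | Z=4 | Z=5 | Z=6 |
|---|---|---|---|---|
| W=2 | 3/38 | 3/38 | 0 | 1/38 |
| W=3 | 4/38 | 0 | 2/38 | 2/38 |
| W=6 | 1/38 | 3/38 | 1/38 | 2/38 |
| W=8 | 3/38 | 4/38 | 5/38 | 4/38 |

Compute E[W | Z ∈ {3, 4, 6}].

26/5

P(Z ∈ {3, 4, 6}) = 15/19.
Summing W·P(W=x,Z=y) over the conditioning event gives 78/19.
E[W | Z ∈ {3, 4, 6}] = (78/19) / (15/19) = 26/5.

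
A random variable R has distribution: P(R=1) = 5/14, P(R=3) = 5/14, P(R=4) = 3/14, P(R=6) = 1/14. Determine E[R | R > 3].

9/2

P(R > 3) = 2/7.
Σ over the event: 4·3/14 + 6·1/14 = 9/7.
E[R | R > 3] = (9/7) / (2/7) = 9/2.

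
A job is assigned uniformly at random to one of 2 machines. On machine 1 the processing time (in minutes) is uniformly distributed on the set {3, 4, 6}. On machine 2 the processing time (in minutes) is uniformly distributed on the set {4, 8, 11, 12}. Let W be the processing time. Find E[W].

157/24

E[W | machine 1] = (3+4+6)/3 = 13/3.
E[W | machine 2] = (4+8+11+12)/4 = 35/4.
E[W] = (1/2)·(13/3) + (1/2)·(35/4) = 157/24.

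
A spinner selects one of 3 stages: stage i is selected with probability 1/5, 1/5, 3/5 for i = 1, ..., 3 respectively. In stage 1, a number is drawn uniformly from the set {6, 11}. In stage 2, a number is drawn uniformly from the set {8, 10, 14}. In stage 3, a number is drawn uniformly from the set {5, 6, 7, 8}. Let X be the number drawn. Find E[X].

E[X | stage 1] = (6+11)/2 = 17/2.
E[X | stage 2] = (8+10+14)/3 = 32/3.
E[X | stage 3] = (5+6+7+8)/4 = 13/2.
E[X] = (1/5)·(17/2) + (1/5)·(32/3) + (3/5)·(13/2) = 116/15.

116/15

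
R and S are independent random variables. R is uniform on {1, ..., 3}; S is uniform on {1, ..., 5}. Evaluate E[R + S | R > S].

Outcomes with R > S: (2,1), (3,1), (3,2), each with probability 1/15.
E[R + S | R > S] = (3 + 4 + 5) / 3 = 4.

4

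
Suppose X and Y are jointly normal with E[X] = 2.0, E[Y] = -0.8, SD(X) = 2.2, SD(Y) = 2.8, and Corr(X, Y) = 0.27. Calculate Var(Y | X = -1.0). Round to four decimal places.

7.2685

For a bivariate normal, Var(Y | X=x) = σ_Y²(1 − ρ²).
Var(Y | X=-1.0) = (2.8)²·(1 − (0.27)²) = 7.84·0.9271 = 7.2685.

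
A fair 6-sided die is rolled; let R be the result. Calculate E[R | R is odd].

3

Given R is odd, R is equally likely to be any of {1, 3, 5}.
E[R | R is odd] = (1 + 3 + 5) / 3 = 3.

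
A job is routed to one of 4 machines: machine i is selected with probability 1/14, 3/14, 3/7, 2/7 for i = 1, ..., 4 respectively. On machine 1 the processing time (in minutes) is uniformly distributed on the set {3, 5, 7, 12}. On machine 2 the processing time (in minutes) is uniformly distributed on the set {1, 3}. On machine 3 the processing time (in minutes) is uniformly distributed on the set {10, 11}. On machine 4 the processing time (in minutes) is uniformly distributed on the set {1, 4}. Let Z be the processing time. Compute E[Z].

49/8

E[Z | machine 1] = (3+5+7+12)/4 = 27/4.
E[Z | machine 2] = (1+3)/2 = 2.
E[Z | machine 3] = (10+11)/2 = 21/2.
E[Z | machine 4] = (1+4)/2 = 5/2.
E[Z] = (1/14)·(27/4) + (3/14)·(2) + (3/7)·(21/2) + (2/7)·(5/2) = 49/8.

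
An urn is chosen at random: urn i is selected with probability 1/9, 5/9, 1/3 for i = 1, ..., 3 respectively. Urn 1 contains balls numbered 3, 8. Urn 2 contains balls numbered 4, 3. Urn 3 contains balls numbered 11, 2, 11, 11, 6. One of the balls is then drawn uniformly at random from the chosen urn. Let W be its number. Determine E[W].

238/45

E[W | urn 1] = (3+8)/2 = 11/2.
E[W | urn 2] = (4+3)/2 = 7/2.
E[W | urn 3] = (11+2+11+11+6)/5 = 41/5.
E[W] = (1/9)·(11/2) + (5/9)·(7/2) + (1/3)·(41/5) = 238/45.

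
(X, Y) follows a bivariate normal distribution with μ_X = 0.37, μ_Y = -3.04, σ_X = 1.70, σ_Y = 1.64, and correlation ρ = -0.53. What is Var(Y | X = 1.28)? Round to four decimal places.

For a bivariate normal, Var(Y | X=x) = σ_Y²(1 − ρ²).
Var(Y | X=1.28) = (1.64)²·(1 − (-0.53)²) = 2.6896·0.7191 = 1.9341.

1.9341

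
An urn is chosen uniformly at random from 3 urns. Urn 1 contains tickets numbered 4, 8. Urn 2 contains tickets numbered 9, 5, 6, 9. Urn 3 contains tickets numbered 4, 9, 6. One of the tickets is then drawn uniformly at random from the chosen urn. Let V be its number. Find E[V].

E[V | urn 1] = (4+8)/2 = 6.
E[V | urn 2] = (9+5+6+9)/4 = 29/4.
E[V | urn 3] = (4+9+6)/3 = 19/3.
E[V] = (1/3)·(6) + (1/3)·(29/4) + (1/3)·(19/3) = 235/36.

235/36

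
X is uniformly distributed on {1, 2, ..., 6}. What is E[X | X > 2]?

Given X > 2, X is equally likely to be any of {3, 4, 5, 6}.
E[X | X > 2] = (3 + 4 + 5 + 6) / 4 = 9/2.

9/2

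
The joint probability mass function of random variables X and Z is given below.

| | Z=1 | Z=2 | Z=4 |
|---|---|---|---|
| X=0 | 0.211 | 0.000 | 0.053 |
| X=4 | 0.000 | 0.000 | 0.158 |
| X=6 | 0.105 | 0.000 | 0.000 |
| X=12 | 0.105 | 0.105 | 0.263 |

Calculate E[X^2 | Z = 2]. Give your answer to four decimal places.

P(Z = 2) = 0.105.
Σ X^2·P over the event = 144·(0.105) = 15.120.
E[X^2 | Z = 2] = (15.120) / (0.105) = 144.0000.

144.0000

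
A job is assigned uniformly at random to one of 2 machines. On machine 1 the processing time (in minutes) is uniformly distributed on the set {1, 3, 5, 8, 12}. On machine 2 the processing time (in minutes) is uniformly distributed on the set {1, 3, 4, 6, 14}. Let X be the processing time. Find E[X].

E[X | machine 1] = (1+3+5+8+12)/5 = 29/5.
E[X | machine 2] = (1+3+4+6+14)/5 = 28/5.
E[X] = (1/2)·(29/5) + (1/2)·(28/5) = 57/10.

57/10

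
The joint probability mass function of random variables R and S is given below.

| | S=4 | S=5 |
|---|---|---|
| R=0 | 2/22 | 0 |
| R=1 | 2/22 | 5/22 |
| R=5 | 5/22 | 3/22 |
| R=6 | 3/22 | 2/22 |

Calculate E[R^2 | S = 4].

235/12

P(S = 4) = 6/11.
Σ R^2·P over the event = 0·(2/22) + 1·(2/22) + 25·(5/22) + 36·(3/22) = 235/22.
E[R^2 | S = 4] = (235/22) / (6/11) = 235/12.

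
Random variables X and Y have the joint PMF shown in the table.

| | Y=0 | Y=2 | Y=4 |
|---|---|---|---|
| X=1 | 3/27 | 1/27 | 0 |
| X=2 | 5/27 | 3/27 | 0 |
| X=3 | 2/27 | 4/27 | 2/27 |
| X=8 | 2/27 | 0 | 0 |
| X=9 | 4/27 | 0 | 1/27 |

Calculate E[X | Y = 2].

P(Y = 2) = 8/27.
Σ X·P over the event = 1·(1/27) + 2·(3/27) + 3·(4/27) = 19/27.
E[X | Y = 2] = (19/27) / (8/27) = 19/8.

19/8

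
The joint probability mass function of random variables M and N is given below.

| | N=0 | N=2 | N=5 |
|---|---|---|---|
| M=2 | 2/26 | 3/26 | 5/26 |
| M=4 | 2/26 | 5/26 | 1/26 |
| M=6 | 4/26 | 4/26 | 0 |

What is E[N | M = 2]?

31/10

P(M = 2) = 5/13.
Σ N·P over the event = 0·(2/26) + 2·(3/26) + 5·(5/26) = 31/26.
E[N | M = 2] = (31/26) / (5/13) = 31/10.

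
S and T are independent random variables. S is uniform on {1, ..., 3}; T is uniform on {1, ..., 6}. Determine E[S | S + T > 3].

P(S + T > 3) = 5/6.
Summing S·P(x,y) over outcomes with S + T > 3 gives 16/9.
E[S | S + T > 3] = (16/9) / (5/6) = 32/15.

32/15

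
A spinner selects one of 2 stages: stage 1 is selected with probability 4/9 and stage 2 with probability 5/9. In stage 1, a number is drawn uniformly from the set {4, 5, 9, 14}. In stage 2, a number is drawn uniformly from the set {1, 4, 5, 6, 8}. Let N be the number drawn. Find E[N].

56/9

E[N | stage 1] = (4+5+9+14)/4 = 8.
E[N | stage 2] = (1+4+5+6+8)/5 = 24/5.
E[N] = (4/9)·(8) + (5/9)·(24/5) = 56/9.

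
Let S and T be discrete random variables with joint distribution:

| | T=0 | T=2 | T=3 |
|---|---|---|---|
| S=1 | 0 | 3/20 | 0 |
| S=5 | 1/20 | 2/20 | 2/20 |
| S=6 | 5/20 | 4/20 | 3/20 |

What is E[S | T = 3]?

P(T = 3) = 1/4.
Σ S·P over the event = 5·(2/20) + 6·(3/20) = 7/5.
E[S | T = 3] = (7/5) / (1/4) = 28/5.

28/5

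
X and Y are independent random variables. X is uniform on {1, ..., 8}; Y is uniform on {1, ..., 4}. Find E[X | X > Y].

62/11

P(X > Y) = 11/16.
Summing X·P(x,y) over outcomes with X > Y gives 31/8.
E[X | X > Y] = (31/8) / (11/16) = 62/11.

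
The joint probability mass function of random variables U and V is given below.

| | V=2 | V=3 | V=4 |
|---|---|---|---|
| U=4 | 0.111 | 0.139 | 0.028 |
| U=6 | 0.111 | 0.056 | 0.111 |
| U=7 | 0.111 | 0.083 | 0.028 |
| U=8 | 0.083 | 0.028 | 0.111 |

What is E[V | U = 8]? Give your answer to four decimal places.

3.1261

P(U = 8) = 0.222.
Summing V·P(U=x,V=y) over the conditioning event gives 0.694.
E[V | U = 8] = (0.694) / (0.222) = 3.1261.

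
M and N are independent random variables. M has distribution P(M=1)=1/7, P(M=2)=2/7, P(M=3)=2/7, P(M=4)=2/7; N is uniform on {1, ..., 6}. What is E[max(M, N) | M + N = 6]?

P(M + N = 6) = 1/6.
Summing max(M,N)·P(x,y) over outcomes with M + N = 6 gives 9/14.
E[max(M, N) | M + N = 6] = (9/14) / (1/6) = 27/7.

27/7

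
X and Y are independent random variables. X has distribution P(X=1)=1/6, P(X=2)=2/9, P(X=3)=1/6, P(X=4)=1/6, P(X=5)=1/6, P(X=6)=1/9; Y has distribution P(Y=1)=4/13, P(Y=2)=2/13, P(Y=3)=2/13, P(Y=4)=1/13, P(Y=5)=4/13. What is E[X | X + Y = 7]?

11/3

P(X + Y = 7) = 1/6.
Summing X·P(x,y) over outcomes with X + Y = 7 gives 11/18.
E[X | X + Y = 7] = (11/18) / (1/6) = 11/3.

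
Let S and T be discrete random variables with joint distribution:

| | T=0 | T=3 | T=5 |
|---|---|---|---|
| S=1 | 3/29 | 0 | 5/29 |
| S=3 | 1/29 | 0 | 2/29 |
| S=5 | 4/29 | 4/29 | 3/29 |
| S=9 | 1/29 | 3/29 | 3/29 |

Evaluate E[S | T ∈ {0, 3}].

41/8

P(T ∈ {0, 3}) = 16/29.
Σ S·P over the event = 1·(3/29) + 3·(1/29) + 5·(4/29) + 5·(4/29) + 9·(1/29) + 9·(3/29) = 82/29.
E[S | T ∈ {0, 3}] = (82/29) / (16/29) = 41/8.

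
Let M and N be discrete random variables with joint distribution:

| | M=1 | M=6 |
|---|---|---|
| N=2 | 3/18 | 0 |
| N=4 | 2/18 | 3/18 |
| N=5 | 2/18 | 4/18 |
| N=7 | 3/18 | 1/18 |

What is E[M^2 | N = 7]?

39/4

P(N = 7) = 2/9.
Σ M^2·P over the event = 1·(3/18) + 36·(1/18) = 13/6.
E[M^2 | N = 7] = (13/6) / (2/9) = 39/4.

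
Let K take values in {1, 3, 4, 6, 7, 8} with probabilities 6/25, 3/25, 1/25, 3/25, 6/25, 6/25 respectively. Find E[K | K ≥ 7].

P(K ≥ 7) = 12/25.
Σ over the event: 7·6/25 + 8·6/25 = 18/5.
E[K | K ≥ 7] = (18/5) / (12/25) = 15/2.

15/2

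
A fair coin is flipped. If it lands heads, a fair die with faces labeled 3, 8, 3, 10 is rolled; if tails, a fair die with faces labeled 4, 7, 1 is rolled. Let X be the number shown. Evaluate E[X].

5

E[X | heads] = (3+8+3+10)/4 = 6.
E[X | tails] = (4+7+1)/3 = 4.
By the law of total expectation,
E[X] = (1/2)·(6) + (1/2)·(4) = 5.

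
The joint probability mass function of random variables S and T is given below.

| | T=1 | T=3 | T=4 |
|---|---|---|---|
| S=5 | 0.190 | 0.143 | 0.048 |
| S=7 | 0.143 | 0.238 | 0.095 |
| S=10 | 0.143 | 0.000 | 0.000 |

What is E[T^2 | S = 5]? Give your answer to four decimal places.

5.8924

P(S = 5) = 0.381.
Σ T^2·P over the event = 1·(0.190) + 9·(0.143) + 16·(0.048) = 2.245.
E[T^2 | S = 5] = (2.245) / (0.381) = 5.8924.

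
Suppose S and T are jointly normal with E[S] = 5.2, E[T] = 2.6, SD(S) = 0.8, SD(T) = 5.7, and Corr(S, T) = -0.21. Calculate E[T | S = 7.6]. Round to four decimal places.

-0.9910

For a bivariate normal, E[T | S=x] = μ_T + ρ·(σ_T/σ_S)·(x − μ_S).
E[T | S=7.6] = 2.6 + (-0.21)·(5.7/0.8)·(7.6 − (5.2)) = 2.6 + (-1.49625)·(2.4) = -0.9910.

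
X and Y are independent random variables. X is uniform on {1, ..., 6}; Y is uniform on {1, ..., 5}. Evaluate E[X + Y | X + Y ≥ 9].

29/3

P(X + Y ≥ 9) = 1/5.
Summing (X+Y)·P(x,y) over outcomes with X + Y ≥ 9 gives 29/15.
E[X + Y | X + Y ≥ 9] = (29/15) / (1/5) = 29/3.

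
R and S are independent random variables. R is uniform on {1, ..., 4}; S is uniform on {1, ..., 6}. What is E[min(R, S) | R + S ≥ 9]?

Outcomes with R + S ≥ 9: (3,6), (4,5), (4,6), each with probability 1/24.
E[min(R, S) | R + S ≥ 9] = (3 + 4 + 4) / 3 = 11/3.

11/3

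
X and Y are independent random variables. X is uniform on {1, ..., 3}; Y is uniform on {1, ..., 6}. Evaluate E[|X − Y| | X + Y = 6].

2

Outcomes with X + Y = 6: (1,5), (2,4), (3,3), each with probability 1/18.
E[|X − Y| | X + Y = 6] = (4 + 2 + 0) / 3 = 2.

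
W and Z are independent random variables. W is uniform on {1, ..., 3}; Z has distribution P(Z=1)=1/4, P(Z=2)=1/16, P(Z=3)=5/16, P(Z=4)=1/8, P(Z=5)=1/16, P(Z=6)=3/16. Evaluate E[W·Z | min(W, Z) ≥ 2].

10

P(min(W, Z) ≥ 2) = 1/2.
Summing WZ·P(x,y) over outcomes with min(W, Z) ≥ 2 gives 5.
E[W·Z | min(W, Z) ≥ 2] = (5) / (1/2) = 10.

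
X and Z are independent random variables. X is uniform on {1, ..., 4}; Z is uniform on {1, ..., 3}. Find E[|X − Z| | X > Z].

5/3

Outcomes with X > Z: (2,1), (3,1), (3,2), (4,1), (4,2), (4,3), each with probability 1/12.
E[|X − Z| | X > Z] = (1 + 2 + 1 + 3 + 2 + 1) / 6 = 5/3.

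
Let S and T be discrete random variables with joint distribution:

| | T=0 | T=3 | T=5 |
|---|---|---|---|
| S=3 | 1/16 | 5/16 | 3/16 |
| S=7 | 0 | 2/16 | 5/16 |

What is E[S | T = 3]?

P(T = 3) = 7/16.
Summing S·P(S=x,T=y) over the conditioning event gives 29/16.
E[S | T = 3] = (29/16) / (7/16) = 29/7.

29/7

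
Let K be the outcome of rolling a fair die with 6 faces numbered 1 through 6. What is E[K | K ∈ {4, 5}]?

P(K ∈ {4, 5}) = 1/3.
Σ over the event: 4·1/6 + 5·1/6 = 3/2.
E[K | K ∈ {4, 5}] = (3/2) / (1/3) = 9/2.

9/2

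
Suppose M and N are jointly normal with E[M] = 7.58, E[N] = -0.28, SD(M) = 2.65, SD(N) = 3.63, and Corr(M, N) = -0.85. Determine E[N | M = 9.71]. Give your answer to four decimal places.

-2.7600

E[N | M=x] = μ_N + ρ(σ_N/σ_M)(x − μ_M) for jointly normal variables.
E[N | M=9.71] = -0.28 + (-0.85)·(3.63/2.65)·(9.71 − (7.58)) = -0.28 + (-1.1643)·(2.13) = -2.7600.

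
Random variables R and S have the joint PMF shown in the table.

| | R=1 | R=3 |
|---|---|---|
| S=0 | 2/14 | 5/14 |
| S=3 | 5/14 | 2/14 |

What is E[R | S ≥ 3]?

P(S ≥ 3) = 1/2.
Summing R·P(R=x,S=y) over the conditioning event gives 11/14.
E[R | S ≥ 3] = (11/14) / (1/2) = 11/7.

11/7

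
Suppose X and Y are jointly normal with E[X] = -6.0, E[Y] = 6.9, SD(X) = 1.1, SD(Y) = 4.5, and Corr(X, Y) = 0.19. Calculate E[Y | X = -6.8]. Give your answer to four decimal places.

6.2782

The regression of Y on X has slope ρ·σ_Y/σ_X and passes through (μ_X, μ_Y).
E[Y | X=-6.8] = 6.9 + (0.19)·(4.5/1.1)·(-6.8 − (-6.0)) = 6.9 + (0.77727)·(-0.8) = 6.2782.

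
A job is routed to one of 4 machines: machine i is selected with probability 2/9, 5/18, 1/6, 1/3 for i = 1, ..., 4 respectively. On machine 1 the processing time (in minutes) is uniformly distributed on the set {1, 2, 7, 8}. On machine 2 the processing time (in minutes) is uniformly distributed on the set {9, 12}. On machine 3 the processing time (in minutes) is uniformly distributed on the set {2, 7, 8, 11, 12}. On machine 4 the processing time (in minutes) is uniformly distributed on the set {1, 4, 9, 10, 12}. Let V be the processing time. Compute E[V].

153/20

E[V | machine 1] = (1+2+7+8)/4 = 9/2.
E[V | machine 2] = (9+12)/2 = 21/2.
E[V | machine 3] = (2+7+8+11+12)/5 = 8.
E[V | machine 4] = (1+4+9+10+12)/5 = 36/5.
E[V] = (2/9)·(9/2) + (5/18)·(21/2) + (1/6)·(8) + (1/3)·(36/5) = 153/20.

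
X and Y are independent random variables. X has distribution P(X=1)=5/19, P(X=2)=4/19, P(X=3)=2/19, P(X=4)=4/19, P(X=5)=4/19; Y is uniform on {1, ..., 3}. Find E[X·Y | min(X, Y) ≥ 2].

P(min(X, Y) ≥ 2) = 28/57.
Summing XY·P(x,y) over outcomes with min(X, Y) ≥ 2 gives 250/57.
E[X·Y | min(X, Y) ≥ 2] = (250/57) / (28/57) = 125/14.

125/14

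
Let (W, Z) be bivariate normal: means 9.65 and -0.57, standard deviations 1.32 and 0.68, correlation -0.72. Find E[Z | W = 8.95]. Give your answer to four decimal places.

-0.3104

For a bivariate normal, E[Z | W=x] = μ_Z + ρ·(σ_Z/σ_W)·(x − μ_W).
E[Z | W=8.95] = -0.57 + (-0.72)·(0.68/1.32)·(8.95 − (9.65)) = -0.57 + (-0.37091)·(-0.7) = -0.3104.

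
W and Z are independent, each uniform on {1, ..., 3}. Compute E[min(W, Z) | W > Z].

4/3

P(W > Z) = 1/3.
Summing min(W,Z)·P(x,y) over outcomes with W > Z gives 4/9.
E[min(W, Z) | W > Z] = (4/9) / (1/3) = 4/3.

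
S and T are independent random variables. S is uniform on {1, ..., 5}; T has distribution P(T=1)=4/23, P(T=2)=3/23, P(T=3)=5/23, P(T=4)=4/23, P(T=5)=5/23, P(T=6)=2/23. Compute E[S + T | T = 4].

P(T = 4) = 4/23.
Summing (S+T)·P(x,y) over outcomes with T = 4 gives 28/23.
E[S + T | T = 4] = (28/23) / (4/23) = 7.

7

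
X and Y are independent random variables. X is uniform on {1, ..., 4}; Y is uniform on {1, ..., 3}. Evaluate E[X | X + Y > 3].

Outcomes with X + Y > 3: (1,3), (2,2), (2,3), (3,1), (3,2), (3,3), (4,1), (4,2), (4,3), each with probability 1/12.
E[X | X + Y > 3] = (1 + 2 + 2 + 3 + 3 + 3 + 4 + 4 + 4) / 9 = 26/9.

26/9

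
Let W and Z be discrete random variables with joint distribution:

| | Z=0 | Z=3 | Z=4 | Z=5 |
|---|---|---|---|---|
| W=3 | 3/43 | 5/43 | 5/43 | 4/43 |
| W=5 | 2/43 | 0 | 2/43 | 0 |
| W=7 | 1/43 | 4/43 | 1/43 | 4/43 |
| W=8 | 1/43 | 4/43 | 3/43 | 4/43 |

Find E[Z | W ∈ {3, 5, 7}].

P(W ∈ {3, 5, 7}) = 31/43.
Summing Z·P(W=x,Z=y) over the conditioning event gives 99/43.
E[Z | W ∈ {3, 5, 7}] = (99/43) / (31/43) = 99/31.

99/31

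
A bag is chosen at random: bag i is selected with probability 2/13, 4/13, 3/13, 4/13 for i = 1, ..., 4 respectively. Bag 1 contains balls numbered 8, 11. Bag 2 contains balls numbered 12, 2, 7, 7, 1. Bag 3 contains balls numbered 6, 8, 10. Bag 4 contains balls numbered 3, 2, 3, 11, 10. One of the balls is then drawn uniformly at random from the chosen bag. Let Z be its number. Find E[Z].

E[Z | bag 1] = (8+11)/2 = 19/2.
E[Z | bag 2] = (12+2+7+7+1)/5 = 29/5.
E[Z | bag 3] = (6+8+10)/3 = 8.
E[Z | bag 4] = (3+2+3+11+10)/5 = 29/5.
By the law of total expectation,
E[Z] = (2/13)·(19/2) + (4/13)·(29/5) + (3/13)·(8) + (4/13)·(29/5) = 447/65.

447/65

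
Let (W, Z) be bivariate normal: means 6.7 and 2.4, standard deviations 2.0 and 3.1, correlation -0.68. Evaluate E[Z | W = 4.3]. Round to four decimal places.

4.9296

For a bivariate normal, E[Z | W=x] = μ_Z + ρ·(σ_Z/σ_W)·(x − μ_W).
E[Z | W=4.3] = 2.4 + (-0.68)·(3.1/2.0)·(4.3 − (6.7)) = 2.4 + (-1.054)·(-2.4) = 4.9296.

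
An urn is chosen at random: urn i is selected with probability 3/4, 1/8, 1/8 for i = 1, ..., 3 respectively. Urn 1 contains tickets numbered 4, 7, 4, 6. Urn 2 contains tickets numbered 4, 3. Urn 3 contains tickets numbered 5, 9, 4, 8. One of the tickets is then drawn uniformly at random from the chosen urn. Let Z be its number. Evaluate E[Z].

E[Z | urn 1] = (4+7+4+6)/4 = 21/4.
E[Z | urn 2] = (4+3)/2 = 7/2.
E[Z | urn 3] = (5+9+4+8)/4 = 13/2.
E[Z] = (3/4)·(21/4) + (1/8)·(7/2) + (1/8)·(13/2) = 83/16.

83/16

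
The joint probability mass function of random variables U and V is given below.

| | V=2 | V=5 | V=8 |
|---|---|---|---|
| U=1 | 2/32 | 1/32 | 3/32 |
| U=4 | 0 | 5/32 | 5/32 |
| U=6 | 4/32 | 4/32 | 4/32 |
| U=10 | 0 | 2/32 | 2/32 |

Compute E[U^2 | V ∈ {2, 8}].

P(V ∈ {2, 8}) = 5/8.
Σ U^2·P over the event = 1·(2/32) + 1·(3/32) + 16·(5/32) + 36·(4/32) + 36·(4/32) + 100·(2/32) = 573/32.
E[U^2 | V ∈ {2, 8}] = (573/32) / (5/8) = 573/20.

573/20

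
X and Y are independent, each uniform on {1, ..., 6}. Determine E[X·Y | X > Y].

35/3

P(X > Y) = 5/12.
Summing XY·P(x,y) over outcomes with X > Y gives 175/36.
E[X·Y | X > Y] = (175/36) / (5/12) = 35/3.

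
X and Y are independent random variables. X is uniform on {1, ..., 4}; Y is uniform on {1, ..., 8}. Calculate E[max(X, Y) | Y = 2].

Outcomes with Y = 2: (1,2), (2,2), (3,2), (4,2), each with probability 1/32.
E[max(X, Y) | Y = 2] = (2 + 2 + 3 + 4) / 4 = 11/4.

11/4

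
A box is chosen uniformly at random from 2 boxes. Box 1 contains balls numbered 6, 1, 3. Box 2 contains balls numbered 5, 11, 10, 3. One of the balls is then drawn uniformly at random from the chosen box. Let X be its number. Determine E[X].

E[X | box 1] = (6+1+3)/3 = 10/3.
E[X | box 2] = (5+11+10+3)/4 = 29/4.
By the law of total expectation,
E[X] = (1/2)·(10/3) + (1/2)·(29/4) = 127/24.

127/24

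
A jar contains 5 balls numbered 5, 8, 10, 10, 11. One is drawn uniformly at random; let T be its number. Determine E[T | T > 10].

P(T > 10) = 1/5.
Σ over the event: 11·1/5 = 11/5.
E[T | T > 10] = (11/5) / (1/5) = 11.

11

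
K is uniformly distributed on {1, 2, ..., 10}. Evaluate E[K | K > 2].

13/2

Given K > 2, K is equally likely to be any of {3, 4, 5, 6, 7, 8, 9, 10}.
E[K | K > 2] = (3 + 4 + 5 + 6 + 7 + 8 + 9 + 10) / 8 = 13/2.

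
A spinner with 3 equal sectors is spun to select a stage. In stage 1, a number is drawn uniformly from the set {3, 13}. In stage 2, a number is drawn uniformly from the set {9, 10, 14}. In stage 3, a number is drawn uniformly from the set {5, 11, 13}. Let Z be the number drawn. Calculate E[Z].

E[Z | stage 1] = (3+13)/2 = 8.
E[Z | stage 2] = (9+10+14)/3 = 11.
E[Z | stage 3] = (5+11+13)/3 = 29/3.
By the law of total expectation,
E[Z] = (1/3)·(8) + (1/3)·(11) + (1/3)·(29/3) = 86/9.

86/9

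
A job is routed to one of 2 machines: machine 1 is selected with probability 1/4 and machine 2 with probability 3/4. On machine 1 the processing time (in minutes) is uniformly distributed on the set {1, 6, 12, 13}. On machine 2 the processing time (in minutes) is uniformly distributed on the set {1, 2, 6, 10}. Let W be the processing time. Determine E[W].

89/16

E[W | machine 1] = (1+6+12+13)/4 = 8.
E[W | machine 2] = (1+2+6+10)/4 = 19/4.
By the law of total expectation,
E[W] = (1/4)·(8) + (3/4)·(19/4) = 89/16.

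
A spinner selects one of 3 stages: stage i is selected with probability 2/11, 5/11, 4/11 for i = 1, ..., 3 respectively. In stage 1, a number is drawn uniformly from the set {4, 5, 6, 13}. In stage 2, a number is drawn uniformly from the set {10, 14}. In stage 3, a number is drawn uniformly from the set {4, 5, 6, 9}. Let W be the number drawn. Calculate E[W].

98/11

E[W | stage 1] = (4+5+6+13)/4 = 7.
E[W | stage 2] = (10+14)/2 = 12.
E[W | stage 3] = (4+5+6+9)/4 = 6.
E[W] = (2/11)·(7) + (5/11)·(12) + (4/11)·(6) = 98/11.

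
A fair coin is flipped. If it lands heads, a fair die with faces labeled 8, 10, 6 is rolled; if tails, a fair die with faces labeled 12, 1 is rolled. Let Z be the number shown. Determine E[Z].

E[Z | heads] = (8+10+6)/3 = 8.
E[Z | tails] = (12+1)/2 = 13/2.
E[Z] = (1/2)·(8) + (1/2)·(13/2) = 29/4.

29/4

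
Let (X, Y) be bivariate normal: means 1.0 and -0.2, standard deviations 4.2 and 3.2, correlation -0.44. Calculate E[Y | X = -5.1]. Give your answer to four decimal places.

For a bivariate normal, E[Y | X=x] = μ_Y + ρ·(σ_Y/σ_X)·(x − μ_X).
E[Y | X=-5.1] = -0.2 + (-0.44)·(3.2/4.2)·(-5.1 − (1.0)) = -0.2 + (-0.33524)·(-6.1) = 1.8450.

1.8450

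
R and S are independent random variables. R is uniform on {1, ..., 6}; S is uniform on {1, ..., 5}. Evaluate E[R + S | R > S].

7

P(R > S) = 1/2.
Summing (R+S)·P(x,y) over outcomes with R > S gives 7/2.
E[R + S | R > S] = (7/2) / (1/2) = 7.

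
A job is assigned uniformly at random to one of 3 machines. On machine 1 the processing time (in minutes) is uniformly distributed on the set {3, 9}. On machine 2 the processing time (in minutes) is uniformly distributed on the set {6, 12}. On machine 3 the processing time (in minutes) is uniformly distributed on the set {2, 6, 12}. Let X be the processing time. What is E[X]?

E[X | machine 1] = (3+9)/2 = 6.
E[X | machine 2] = (6+12)/2 = 9.
E[X | machine 3] = (2+6+12)/3 = 20/3.
E[X] = (1/3)·(6) + (1/3)·(9) + (1/3)·(20/3) = 65/9.

65/9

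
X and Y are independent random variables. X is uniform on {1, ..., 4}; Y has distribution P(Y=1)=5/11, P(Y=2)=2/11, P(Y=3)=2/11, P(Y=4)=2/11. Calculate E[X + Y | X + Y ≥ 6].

P(X + Y ≥ 6) = 3/11.
Summing (X+Y)·P(x,y) over outcomes with X + Y ≥ 6 gives 20/11.
E[X + Y | X + Y ≥ 6] = (20/11) / (3/11) = 20/3.

20/3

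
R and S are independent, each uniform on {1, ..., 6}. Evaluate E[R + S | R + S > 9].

32/3

Outcomes with R + S > 9: (4,6), (5,5), (5,6), (6,4), (6,5), (6,6), each with probability 1/36.
E[R + S | R + S > 9] = (10 + 10 + 11 + 10 + 11 + 12) / 6 = 32/3.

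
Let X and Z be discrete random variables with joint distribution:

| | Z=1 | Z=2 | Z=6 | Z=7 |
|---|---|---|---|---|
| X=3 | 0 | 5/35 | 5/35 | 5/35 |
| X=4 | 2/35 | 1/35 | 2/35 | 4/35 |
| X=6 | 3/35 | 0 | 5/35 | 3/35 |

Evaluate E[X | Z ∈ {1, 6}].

P(Z ∈ {1, 6}) = 17/35.
Σ X·P over the event = 3·(5/35) + 4·(2/35) + 4·(2/35) + 6·(3/35) + 6·(5/35) = 79/35.
E[X | Z ∈ {1, 6}] = (79/35) / (17/35) = 79/17.

79/17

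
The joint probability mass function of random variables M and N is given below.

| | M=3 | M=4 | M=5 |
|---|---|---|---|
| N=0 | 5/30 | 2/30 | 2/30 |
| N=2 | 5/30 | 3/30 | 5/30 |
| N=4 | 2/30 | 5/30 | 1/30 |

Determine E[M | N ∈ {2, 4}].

P(N ∈ {2, 4}) = 7/10.
Σ M·P over the event = 3·(5/30) + 3·(2/30) + 4·(3/30) + 4·(5/30) + 5·(5/30) + 5·(1/30) = 83/30.
E[M | N ∈ {2, 4}] = (83/30) / (7/10) = 83/21.

83/21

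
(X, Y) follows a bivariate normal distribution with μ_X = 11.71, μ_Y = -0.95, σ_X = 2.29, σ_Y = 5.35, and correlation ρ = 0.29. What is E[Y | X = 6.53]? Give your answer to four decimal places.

For a bivariate normal, E[Y | X=x] = μ_Y + ρ·(σ_Y/σ_X)·(x − μ_X).
E[Y | X=6.53] = -0.95 + (0.29)·(5.35/2.29)·(6.53 − (11.71)) = -0.95 + (0.67751)·(-5.18) = -4.4595.

-4.4595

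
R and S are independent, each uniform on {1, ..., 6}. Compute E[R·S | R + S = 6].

7

Outcomes with R + S = 6: (1,5), (2,4), (3,3), (4,2), (5,1), each with probability 1/36.
E[R·S | R + S = 6] = (5 + 8 + 9 + 8 + 5) / 5 = 7.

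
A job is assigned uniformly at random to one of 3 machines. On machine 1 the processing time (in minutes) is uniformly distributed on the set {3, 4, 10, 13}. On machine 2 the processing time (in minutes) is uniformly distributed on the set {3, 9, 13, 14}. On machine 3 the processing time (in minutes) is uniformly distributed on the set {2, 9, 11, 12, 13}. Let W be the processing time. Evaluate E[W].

533/60

E[W | machine 1] = (3+4+10+13)/4 = 15/2.
E[W | machine 2] = (3+9+13+14)/4 = 39/4.
E[W | machine 3] = (2+9+11+12+13)/5 = 47/5.
By the law of total expectation,
E[W] = (1/3)·(15/2) + (1/3)·(39/4) + (1/3)·(47/5) = 533/60.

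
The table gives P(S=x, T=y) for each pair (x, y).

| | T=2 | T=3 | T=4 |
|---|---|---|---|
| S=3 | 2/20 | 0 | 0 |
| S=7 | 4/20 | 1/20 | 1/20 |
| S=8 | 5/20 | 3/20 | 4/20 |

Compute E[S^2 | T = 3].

P(T = 3) = 1/5.
Summing S^2·P(S=x,T=y) over the conditioning event gives 241/20.
E[S^2 | T = 3] = (241/20) / (1/5) = 241/4.

241/4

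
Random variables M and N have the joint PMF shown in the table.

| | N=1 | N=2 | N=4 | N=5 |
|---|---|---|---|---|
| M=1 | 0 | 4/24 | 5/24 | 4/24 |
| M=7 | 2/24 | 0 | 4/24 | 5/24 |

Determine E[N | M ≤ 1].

P(M ≤ 1) = 13/24.
Σ N·P over the event = 2·(4/24) + 4·(5/24) + 5·(4/24) = 2.
E[N | M ≤ 1] = (2) / (13/24) = 48/13.

48/13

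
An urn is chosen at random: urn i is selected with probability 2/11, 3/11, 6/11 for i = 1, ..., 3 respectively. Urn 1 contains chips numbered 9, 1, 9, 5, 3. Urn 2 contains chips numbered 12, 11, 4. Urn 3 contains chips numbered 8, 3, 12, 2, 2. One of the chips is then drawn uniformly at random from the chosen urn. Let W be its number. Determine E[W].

E[W | urn 1] = (9+1+9+5+3)/5 = 27/5.
E[W | urn 2] = (12+11+4)/3 = 9.
E[W | urn 3] = (8+3+12+2+2)/5 = 27/5.
By the law of total expectation,
E[W] = (2/11)·(27/5) + (3/11)·(9) + (6/11)·(27/5) = 351/55.

351/55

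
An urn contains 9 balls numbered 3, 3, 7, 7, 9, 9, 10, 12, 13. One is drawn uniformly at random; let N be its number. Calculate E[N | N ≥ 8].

P(N ≥ 8) = 5/9.
Σ over the event: 9·2/9 + 10·1/9 + 12·1/9 + 13·1/9 = 53/9.
E[N | N ≥ 8] = (53/9) / (5/9) = 53/5.

53/5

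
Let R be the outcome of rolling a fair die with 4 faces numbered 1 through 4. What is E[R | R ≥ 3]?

7/2

Given R ≥ 3, R is equally likely to be any of {3, 4}.
E[R | R ≥ 3] = (3 + 4) / 2 = 7/2.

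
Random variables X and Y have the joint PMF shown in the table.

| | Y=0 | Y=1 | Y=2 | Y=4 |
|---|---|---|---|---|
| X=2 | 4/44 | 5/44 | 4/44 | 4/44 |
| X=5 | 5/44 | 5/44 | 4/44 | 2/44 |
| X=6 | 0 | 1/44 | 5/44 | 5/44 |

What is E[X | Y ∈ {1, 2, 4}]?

21/5

P(Y ∈ {1, 2, 4}) = 35/44.
Summing X·P(X=x,Y=y) over the conditioning event gives 147/44.
E[X | Y ∈ {1, 2, 4}] = (147/44) / (35/44) = 21/5.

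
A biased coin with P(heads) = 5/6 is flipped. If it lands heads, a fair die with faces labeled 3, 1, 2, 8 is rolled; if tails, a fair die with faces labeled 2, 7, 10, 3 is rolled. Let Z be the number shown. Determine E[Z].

E[Z | heads] = (3+1+2+8)/4 = 7/2.
E[Z | tails] = (2+7+10+3)/4 = 11/2.
E[Z] = (5/6)·(7/2) + (1/6)·(11/2) = 23/6.

23/6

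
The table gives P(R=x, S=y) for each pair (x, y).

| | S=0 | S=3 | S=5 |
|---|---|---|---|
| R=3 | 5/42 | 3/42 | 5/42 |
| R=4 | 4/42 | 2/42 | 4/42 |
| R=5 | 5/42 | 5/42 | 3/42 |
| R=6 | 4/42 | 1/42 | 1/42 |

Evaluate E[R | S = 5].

P(S = 5) = 13/42.
Σ R·P over the event = 3·(5/42) + 4·(4/42) + 5·(3/42) + 6·(1/42) = 26/21.
E[R | S = 5] = (26/21) / (13/42) = 4.

4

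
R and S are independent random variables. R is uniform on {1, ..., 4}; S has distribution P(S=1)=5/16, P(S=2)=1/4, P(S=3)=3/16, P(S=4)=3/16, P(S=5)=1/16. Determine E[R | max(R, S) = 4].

P(max(R, S) = 4) = 3/8.
Summing R·P(x,y) over outcomes with max(R, S) = 4 gives 39/32.
E[R | max(R, S) = 4] = (39/32) / (3/8) = 13/4.

13/4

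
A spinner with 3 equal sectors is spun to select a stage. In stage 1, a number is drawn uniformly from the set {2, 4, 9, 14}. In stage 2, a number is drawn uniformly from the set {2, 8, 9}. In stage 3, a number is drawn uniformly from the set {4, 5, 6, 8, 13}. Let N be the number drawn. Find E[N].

1247/180

E[N | stage 1] = (2+4+9+14)/4 = 29/4.
E[N | stage 2] = (2+8+9)/3 = 19/3.
E[N | stage 3] = (4+5+6+8+13)/5 = 36/5.
E[N] = (1/3)·(29/4) + (1/3)·(19/3) + (1/3)·(36/5) = 1247/180.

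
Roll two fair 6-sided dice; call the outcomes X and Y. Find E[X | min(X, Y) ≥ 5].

Outcomes with min(X, Y) ≥ 5: (5,5), (5,6), (6,5), (6,6), each with probability 1/36.
E[X | min(X, Y) ≥ 5] = (5 + 5 + 6 + 6) / 4 = 11/2.

11/2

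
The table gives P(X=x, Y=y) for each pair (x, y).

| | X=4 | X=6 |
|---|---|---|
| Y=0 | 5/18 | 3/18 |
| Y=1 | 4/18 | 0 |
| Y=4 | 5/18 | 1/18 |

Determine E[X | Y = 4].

P(Y = 4) = 1/3.
Σ X·P over the event = 4·(5/18) + 6·(1/18) = 13/9.
E[X | Y = 4] = (13/9) / (1/3) = 13/3.

13/3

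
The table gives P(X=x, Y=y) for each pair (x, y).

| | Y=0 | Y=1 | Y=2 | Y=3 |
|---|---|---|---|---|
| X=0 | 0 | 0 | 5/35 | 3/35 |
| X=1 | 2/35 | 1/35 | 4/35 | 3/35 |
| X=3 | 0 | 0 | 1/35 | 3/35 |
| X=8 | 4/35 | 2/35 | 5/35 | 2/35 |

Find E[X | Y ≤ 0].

P(Y ≤ 0) = 6/35.
Σ X·P over the event = 1·(2/35) + 8·(4/35) = 34/35.
E[X | Y ≤ 0] = (34/35) / (6/35) = 17/3.

17/3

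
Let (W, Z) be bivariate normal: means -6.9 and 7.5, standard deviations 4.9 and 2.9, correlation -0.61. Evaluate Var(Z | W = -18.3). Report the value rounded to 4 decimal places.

Var(Z | W=x) = (1 − ρ²)·σ_Z².
Var(Z | W=-18.3) = (2.9)²·(1 − (-0.61)²) = 8.41·0.6279 = 5.2806.

5.2806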